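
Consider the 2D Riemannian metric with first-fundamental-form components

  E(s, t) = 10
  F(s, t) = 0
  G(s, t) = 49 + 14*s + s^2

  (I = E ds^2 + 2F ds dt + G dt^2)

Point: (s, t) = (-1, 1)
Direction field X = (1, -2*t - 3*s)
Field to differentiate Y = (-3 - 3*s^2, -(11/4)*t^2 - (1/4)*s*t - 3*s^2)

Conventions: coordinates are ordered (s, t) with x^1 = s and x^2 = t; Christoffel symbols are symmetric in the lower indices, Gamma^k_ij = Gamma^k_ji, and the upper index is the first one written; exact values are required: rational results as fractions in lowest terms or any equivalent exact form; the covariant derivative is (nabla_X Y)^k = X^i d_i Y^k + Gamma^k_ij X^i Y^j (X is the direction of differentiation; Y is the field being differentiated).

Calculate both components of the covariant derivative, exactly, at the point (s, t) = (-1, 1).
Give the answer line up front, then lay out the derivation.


Answer: (nabla_X Y)^s = 93/10, (nabla_X Y)^t = -17/12

E = 10, F = 0, G = 36 at the point
E_s = 0, E_t = 0, F_s = 0, F_t = 0, G_s = 12, G_t = 0
EG - F^2 = 360;  g^inv = (1/360) * [[36, 0], [0, 10]]
first-kind symbols [ij,l] = (1/2)(d_i g_jl + d_j g_il - d_l g_ij): [ss,s] = E_s/2 = 0, [ss,t] = F_s - E_t/2 = 0, [st,s] = E_t/2 = 0, [st,t] = G_s/2 = 6, [tt,s] = F_t - G_s/2 = -6, [tt,t] = G_t/2 = 0
Gamma^s_ij = (G*[ij,s] - F*[ij,t])/(EG - F^2), Gamma^t_ij = (E*[ij,t] - F*[ij,s])/(EG - F^2)
Gamma_sss = 0, Gamma_sst = 0, Gamma_stt = -3/5, Gamma_tss = 0, Gamma_tst = 1/6, Gamma_ttt = 0
X = (1, 1), Y = (-6, -11/2) at the point


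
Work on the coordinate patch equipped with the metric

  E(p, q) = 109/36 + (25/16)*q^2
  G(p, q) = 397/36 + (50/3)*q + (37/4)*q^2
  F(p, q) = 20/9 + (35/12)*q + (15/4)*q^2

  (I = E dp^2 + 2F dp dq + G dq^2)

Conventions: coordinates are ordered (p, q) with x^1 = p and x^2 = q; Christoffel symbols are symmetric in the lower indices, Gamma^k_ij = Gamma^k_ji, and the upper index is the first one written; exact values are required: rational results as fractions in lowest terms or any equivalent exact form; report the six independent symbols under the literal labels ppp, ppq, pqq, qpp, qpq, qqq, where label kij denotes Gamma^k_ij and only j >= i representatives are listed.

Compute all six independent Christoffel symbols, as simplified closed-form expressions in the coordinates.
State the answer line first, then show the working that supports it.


Answer: Gamma_ppp = (3375*q^3 + 2625*q^2 + 2000*q)/(225*q^4 + 2400*q^3 + 11557*q^2 + 21600*q + 16388), Gamma_ppq = (8325*q^3 + 15000*q^2 + 9925*q)/(225*q^4 + 2400*q^3 + 11557*q^2 + 21600*q + 16388), Gamma_pqq = (19980*q^3 + 54000*q^2 + 49800*q + 7860)/(225*q^4 + 2400*q^3 + 11557*q^2 + 21600*q + 16388), Gamma_qpp = (-5625*q^3 - 10900*q)/(900*q^4 + 9600*q^3 + 46228*q^2 + 86400*q + 65552), Gamma_qpq = (-3375*q^3 - 2625*q^2 - 2000*q)/(225*q^4 + 2400*q^3 + 11557*q^2 + 21600*q + 16388), Gamma_qqq = (-7875*q^3 - 11400*q^2 + 1632*q + 10800)/(225*q^4 + 2400*q^3 + 11557*q^2 + 21600*q + 16388)

E = 109/36 + (25/16)*q^2; F = 20/9 + (35/12)*q + (15/4)*q^2; G = 397/36 + (50/3)*q + (37/4)*q^2
Gamma^k_ij = (1/2) g^{kl} (d_i g_jl + d_j g_il - d_l g_ij), with g^inv = (1/(EG-F^2)) [[G, -F], [-F, E]]
first partials: E_p = 0, E_q = (25/8)*q, F_p = 0, F_q = 35/12 + (15/2)*q, G_p = 0, G_q = 50/3 + (37/2)*q
D = EG - F^2 = 4097/144 + (75/2)*q + (11557/576)*q^2 + (25/6)*q^3 + (25/64)*q^4
expanded: Gamma^p_pp = (G E_p - 2F F_p + F E_q)/(2D), Gamma^p_pq = (G E_q - F G_p)/(2D), Gamma^p_qq = (2G F_q - G G_p - F G_q)/(2D), Gamma^q_pp = (2E F_p - E E_q - F E_p)/(2D), Gamma^q_pq = (E G_p - F E_q)/(2D), Gamma^q_qq = (E G_q - 2F F_q + F G_p)/(2D); substitute and cancel common factors


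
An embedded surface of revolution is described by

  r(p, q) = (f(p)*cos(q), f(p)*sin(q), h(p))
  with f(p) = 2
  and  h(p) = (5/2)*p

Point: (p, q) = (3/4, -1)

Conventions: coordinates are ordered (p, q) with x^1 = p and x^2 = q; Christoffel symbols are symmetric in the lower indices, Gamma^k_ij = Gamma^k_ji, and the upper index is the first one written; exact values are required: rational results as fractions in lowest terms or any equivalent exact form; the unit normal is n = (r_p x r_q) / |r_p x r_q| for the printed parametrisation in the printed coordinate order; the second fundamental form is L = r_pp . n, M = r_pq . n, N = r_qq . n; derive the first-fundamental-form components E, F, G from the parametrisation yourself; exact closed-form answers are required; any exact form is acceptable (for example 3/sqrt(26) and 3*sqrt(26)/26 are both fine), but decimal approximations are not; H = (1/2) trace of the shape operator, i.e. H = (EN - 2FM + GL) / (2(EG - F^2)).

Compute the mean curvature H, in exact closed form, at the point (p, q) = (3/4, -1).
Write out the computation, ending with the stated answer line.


f = 2, f' = 0, f'' = 0, h' = 5/2, h'' = 0
E = 25/4, F = 0, G = 4; answer radicand W^2 = 25/4
unnormalised second-form numerators: l = 0, m = 0, n = 5; L = l/sqrt(25/4), and similarly M = m/sqrt(W^2), N = n/sqrt(W^2)
H = (E*n - 2*F*m + G*l) / (2*(EG - F^2)*sqrt(W^2)); E*n - 2*F*m + G*l = 125/4, EG - F^2 = 25, so H = (5/8)/sqrt(25/4)

Answer: H = 1/4


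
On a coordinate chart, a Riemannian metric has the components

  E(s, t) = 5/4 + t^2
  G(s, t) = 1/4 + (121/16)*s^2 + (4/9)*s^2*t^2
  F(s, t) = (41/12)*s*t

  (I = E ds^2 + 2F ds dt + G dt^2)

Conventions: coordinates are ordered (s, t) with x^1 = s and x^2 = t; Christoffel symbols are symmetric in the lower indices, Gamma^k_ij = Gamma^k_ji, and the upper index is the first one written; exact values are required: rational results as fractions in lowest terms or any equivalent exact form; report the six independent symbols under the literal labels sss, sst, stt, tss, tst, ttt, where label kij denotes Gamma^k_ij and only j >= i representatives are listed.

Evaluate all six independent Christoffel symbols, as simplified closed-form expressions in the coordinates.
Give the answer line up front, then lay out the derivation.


Answer: Gamma_sss = -4756*s*t^2/(256*s^2*t^4 - 2048*s^2*t^2 + 5445*s^2 + 144*t^2 + 180), Gamma_sst = (-1856*s^2*t^3 - 31581*s^2*t + 432*t)/(768*s^2*t^4 - 6144*s^2*t^2 + 16335*s^2 + 432*t^2 + 540), Gamma_stt = (-4096*s^3*t^4 - 139392*s^3*t^2 - 650133*s^3 - 2304*s*t^2 - 21492*s)/(9216*s^2*t^4 - 73728*s^2*t^2 + 196020*s^2 + 5184*t^2 + 6480), Gamma_tss = (1392*t^3 + 1740*t)/(256*s^2*t^4 - 2048*s^2*t^2 + 5445*s^2 + 144*t^2 + 180), Gamma_tst = (256*s*t^4 + 2708*s*t^2 + 5445*s)/(256*s^2*t^4 - 2048*s^2*t^2 + 5445*s^2 + 144*t^2 + 180), Gamma_ttt = (3392*s^2*t^3 + 25437*s^2*t)/(768*s^2*t^4 - 6144*s^2*t^2 + 16335*s^2 + 432*t^2 + 540)

E = 5/4 + t^2; F = (41/12)*s*t; G = 1/4 + (121/16)*s^2 + (4/9)*s^2*t^2
Gamma^k_ij = (1/2) g^{kl} (d_i g_jl + d_j g_il - d_l g_ij), with g^inv = (1/(EG-F^2)) [[G, -F], [-F, E]]
first partials: E_s = 0, E_t = 2*t, F_s = (41/12)*t, F_t = (41/12)*s, G_s = (121/8)*s + (8/9)*s*t^2, G_t = (8/9)*s^2*t
D = EG - F^2 = 5/16 + (1/4)*t^2 + (605/64)*s^2 - (32/9)*s^2*t^2 + (4/9)*s^2*t^4
expanded: Gamma^s_ss = (G E_s - 2F F_s + F E_t)/(2D), Gamma^s_st = (G E_t - F G_s)/(2D), Gamma^s_tt = (2G F_t - G G_s - F G_t)/(2D), Gamma^t_ss = (2E F_s - E E_t - F E_s)/(2D), Gamma^t_st = (E G_s - F E_t)/(2D), Gamma^t_tt = (E G_t - 2F F_t + F G_s)/(2D); substitute and cancel common factors


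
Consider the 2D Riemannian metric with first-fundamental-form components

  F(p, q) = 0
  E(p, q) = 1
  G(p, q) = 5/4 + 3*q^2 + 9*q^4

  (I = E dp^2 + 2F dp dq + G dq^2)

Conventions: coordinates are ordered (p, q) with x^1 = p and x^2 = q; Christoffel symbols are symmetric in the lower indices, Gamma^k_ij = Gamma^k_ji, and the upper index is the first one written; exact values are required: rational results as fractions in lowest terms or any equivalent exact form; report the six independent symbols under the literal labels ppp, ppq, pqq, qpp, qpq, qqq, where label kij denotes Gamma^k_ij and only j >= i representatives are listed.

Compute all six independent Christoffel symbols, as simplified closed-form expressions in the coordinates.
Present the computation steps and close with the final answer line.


E = 1; F = 0; G = 5/4 + 3*q^2 + 9*q^4
Gamma^k_ij = (1/2) g^{kl} (d_i g_jl + d_j g_il - d_l g_ij), with g^inv = (1/(EG-F^2)) [[G, -F], [-F, E]]
first partials: E_p = 0, E_q = 0, F_p = 0, F_q = 0, G_p = 0, G_q = 6*q + 36*q^3
D = EG - F^2 = 5/4 + 3*q^2 + 9*q^4
expanded: Gamma^p_pp = (G E_p - 2F F_p + F E_q)/(2D), Gamma^p_pq = (G E_q - F G_p)/(2D), Gamma^p_qq = (2G F_q - G G_p - F G_q)/(2D), Gamma^q_pp = (2E F_p - E E_q - F E_p)/(2D), Gamma^q_pq = (E G_p - F E_q)/(2D), Gamma^q_qq = (E G_q - 2F F_q + F G_p)/(2D); substitute and cancel common factors

Answer: Gamma_ppp = 0, Gamma_ppq = 0, Gamma_pqq = 0, Gamma_qpp = 0, Gamma_qpq = 0, Gamma_qqq = (72*q^3 + 12*q)/(36*q^4 + 12*q^2 + 5)


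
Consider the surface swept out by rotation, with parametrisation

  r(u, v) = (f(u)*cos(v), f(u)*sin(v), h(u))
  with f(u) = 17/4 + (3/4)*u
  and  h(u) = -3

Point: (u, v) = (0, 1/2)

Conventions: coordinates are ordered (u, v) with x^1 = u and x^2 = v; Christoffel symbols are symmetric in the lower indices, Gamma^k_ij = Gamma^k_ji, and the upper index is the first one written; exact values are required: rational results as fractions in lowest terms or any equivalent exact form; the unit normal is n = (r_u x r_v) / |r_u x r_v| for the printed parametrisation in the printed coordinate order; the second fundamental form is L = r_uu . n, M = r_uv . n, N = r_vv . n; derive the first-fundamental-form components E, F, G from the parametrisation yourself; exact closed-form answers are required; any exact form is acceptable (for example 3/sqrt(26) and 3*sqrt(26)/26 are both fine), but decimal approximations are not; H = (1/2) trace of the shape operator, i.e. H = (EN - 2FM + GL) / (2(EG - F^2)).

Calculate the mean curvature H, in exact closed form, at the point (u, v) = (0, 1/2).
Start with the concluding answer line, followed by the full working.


Answer: H = 0

f = 17/4, f' = 3/4, f'' = 0, h' = 0, h'' = 0
E = 9/16, F = 0, G = 289/16; answer radicand W^2 = 9/16
unnormalised second-form numerators: l = 0, m = 0, n = 0; L = l/sqrt(9/16), and similarly M = m/sqrt(W^2), N = n/sqrt(W^2)
H = (E*n - 2*F*m + G*l) / (2*(EG - F^2)*sqrt(W^2)); E*n - 2*F*m + G*l = 0, EG - F^2 = 2601/256, so H = (0)/sqrt(9/16)


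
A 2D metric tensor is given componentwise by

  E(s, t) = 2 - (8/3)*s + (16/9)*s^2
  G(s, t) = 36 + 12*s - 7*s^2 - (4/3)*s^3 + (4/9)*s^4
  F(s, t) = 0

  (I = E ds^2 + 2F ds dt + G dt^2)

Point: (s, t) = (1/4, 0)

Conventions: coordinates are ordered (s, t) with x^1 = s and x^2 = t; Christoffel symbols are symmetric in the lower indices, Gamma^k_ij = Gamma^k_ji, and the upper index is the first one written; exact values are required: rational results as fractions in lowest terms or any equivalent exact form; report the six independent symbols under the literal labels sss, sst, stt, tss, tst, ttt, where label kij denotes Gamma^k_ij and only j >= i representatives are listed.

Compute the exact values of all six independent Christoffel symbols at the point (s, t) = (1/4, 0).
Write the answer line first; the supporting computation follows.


Answer: Gamma_sss = -8/13, Gamma_sst = 0, Gamma_stt = -149/52, Gamma_tss = 0, Gamma_tst = 16/149, Gamma_ttt = 0

E = 13/9, F = 0, G = 22201/576 at the point
E_s = -16/9, E_t = 0, F_s = 0, F_t = 0, G_s = 149/18, G_t = 0
EG - F^2 = 288613/5184;  g^inv = (5184/288613) * [[22201/576, 0], [0, 13/9]]
first-kind symbols [ij,l] = (1/2)(d_i g_jl + d_j g_il - d_l g_ij): [ss,s] = E_s/2 = -8/9, [ss,t] = F_s - E_t/2 = 0, [st,s] = E_t/2 = 0, [st,t] = G_s/2 = 149/36, [tt,s] = F_t - G_s/2 = -149/36, [tt,t] = G_t/2 = 0
Gamma^s_ij = (G*[ij,s] - F*[ij,t])/(EG - F^2), Gamma^t_ij = (E*[ij,t] - F*[ij,s])/(EG - F^2)


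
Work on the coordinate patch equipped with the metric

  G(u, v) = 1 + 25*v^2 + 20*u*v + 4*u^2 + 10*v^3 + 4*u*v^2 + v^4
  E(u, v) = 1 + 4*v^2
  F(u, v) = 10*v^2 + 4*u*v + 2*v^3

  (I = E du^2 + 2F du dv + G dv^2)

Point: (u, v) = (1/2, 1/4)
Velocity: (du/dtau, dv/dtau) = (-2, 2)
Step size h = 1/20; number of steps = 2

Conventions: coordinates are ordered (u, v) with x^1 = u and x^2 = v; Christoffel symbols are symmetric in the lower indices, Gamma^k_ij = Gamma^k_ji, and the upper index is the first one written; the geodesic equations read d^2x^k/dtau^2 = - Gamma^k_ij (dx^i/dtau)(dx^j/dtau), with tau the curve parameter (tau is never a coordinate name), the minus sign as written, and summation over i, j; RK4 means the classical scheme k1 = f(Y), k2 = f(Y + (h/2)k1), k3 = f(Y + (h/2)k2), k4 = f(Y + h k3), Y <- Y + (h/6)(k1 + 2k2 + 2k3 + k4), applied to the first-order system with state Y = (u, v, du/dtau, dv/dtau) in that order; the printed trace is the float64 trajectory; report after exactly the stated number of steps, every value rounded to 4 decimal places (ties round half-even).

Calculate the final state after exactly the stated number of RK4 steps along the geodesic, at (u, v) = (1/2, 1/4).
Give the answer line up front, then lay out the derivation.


Answer: u = 0.2978, v = 0.4410, du/dtau = -2.0428, dv/dtau = 1.8331

f(Y) = (du/dtau, dv/dtau, -Gamma^u_ij Y'^i Y'^j, -Gamma^v_ij Y'^i Y'^j) with the Gammas evaluated at the stage position; h = 0.050000; intermediate values shown to 6 dp
step 0: u = 0.5000, v = 0.2500, du/dtau = -2.0000, dv/dtau = 2.0000
step 1:
  k1: at (u, v) = (0.500000, 0.250000), (du/dtau, dv/dtau) = (-2.000000, 2.000000); Gamma_uuu = 0.000000, Gamma_uuv = 0.151569, Gamma_uvv = 0.416815, Gamma_vuu = 0.000000, Gamma_vuv = 0.701007, Gamma_vvv = 1.927768; k1 = (-2.000000, 2.000000, -0.454707, -2.103020)
  k2: at (u, v) = (0.450000, 0.300000), (du/dtau, dv/dtau) = (-2.011368, 1.947425); Gamma_uuu = 0.000000, Gamma_uuv = 0.158728, Gamma_uvv = 0.444439, Gamma_vuu = 0.000000, Gamma_vuv = 0.658721, Gamma_vvv = 1.844420; k2 = (-2.011368, 1.947425, -0.442045, -1.834487)
  k3: at (u, v) = (0.449716, 0.298686), (du/dtau, dv/dtau) = (-2.011051, 1.954138); Gamma_uuu = 0.000000, Gamma_uuv = 0.158927, Gamma_uvv = 0.444788, Gamma_vuu = 0.000000, Gamma_vuv = 0.660342, Gamma_vvv = 1.848090; k3 = (-2.011051, 1.954138, -0.449363, -1.867098)
  k4: at (u, v) = (0.399447, 0.347707), (du/dtau, dv/dtau) = (-2.022468, 1.906645); Gamma_uuu = 0.000000, Gamma_uuv = 0.162664, Gamma_uvv = 0.463219, Gamma_vuu = 0.000000, Gamma_vuv = 0.621808, Gamma_vvv = 1.770728; k4 = (-2.022468, 1.906645, -0.429432, -1.641573)
  Y <- Y + (h/6)(k1 + 2k2 + 2k3 + k4): u = 0.3994, v = 0.3476, du/dtau = -2.0222, dv/dtau = 1.9071
step 2:
  k1: at (u, v) = (0.399439, 0.347581), (du/dtau, dv/dtau) = (-2.022225, 1.907102); Gamma_uuu = 0.000000, Gamma_uuv = 0.162686, Gamma_uvv = 0.463261, Gamma_vuu = 0.000000, Gamma_vuv = 0.621946, Gamma_vvv = 1.771041; k1 = (-2.022225, 1.907102, -0.430074, -1.644166)
  k2: at (u, v) = (0.348884, 0.395259), (du/dtau, dv/dtau) = (-2.032976, 1.865998); Gamma_uuu = 0.000000, Gamma_uuv = 0.164085, Gamma_uvv = 0.475069, Gamma_vuu = 0.000000, Gamma_vuv = 0.587474, Gamma_vvv = 1.700888; k2 = (-2.032976, 1.865998, -0.409241, -1.465207)
  k3: at (u, v) = (0.348615, 0.394231), (du/dtau, dv/dtau) = (-2.032456, 1.870472); Gamma_uuu = 0.000000, Gamma_uuv = 0.164339, Gamma_uvv = 0.475636, Gamma_vuu = 0.000000, Gamma_vuv = 0.588566, Gamma_vvv = 1.703445; k3 = (-2.032456, 1.870472, -0.414569, -1.484741)
  k4: at (u, v) = (0.297816, 0.441105), (du/dtau, dv/dtau) = (-2.042953, 1.832865); Gamma_uuu = 0.000000, Gamma_uuv = 0.164091, Gamma_uvv = 0.482608, Gamma_vuu = 0.000000, Gamma_vuv = 0.557205, Gamma_vvv = 1.638800; k4 = (-2.042953, 1.832865, -0.392409, -1.332510)
  Y <- Y + (h/6)(k1 + 2k2 + 2k3 + k4): u = 0.2978, v = 0.4410, du/dtau = -2.0428, dv/dtau = 1.8331


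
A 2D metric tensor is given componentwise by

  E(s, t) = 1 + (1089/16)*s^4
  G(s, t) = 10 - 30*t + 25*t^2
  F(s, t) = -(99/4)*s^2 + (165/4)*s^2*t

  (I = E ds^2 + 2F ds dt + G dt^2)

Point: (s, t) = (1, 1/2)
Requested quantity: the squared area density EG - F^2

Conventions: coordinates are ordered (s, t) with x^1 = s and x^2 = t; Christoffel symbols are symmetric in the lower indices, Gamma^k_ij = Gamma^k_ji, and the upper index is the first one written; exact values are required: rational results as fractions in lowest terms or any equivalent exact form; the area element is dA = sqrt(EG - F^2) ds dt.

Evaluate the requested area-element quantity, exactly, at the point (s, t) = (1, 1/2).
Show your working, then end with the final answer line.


E = 1105/16, F = -33/8, G = 5/4; EG - F^2 = 1109/16

Answer: EG - F^2 = 1109/16


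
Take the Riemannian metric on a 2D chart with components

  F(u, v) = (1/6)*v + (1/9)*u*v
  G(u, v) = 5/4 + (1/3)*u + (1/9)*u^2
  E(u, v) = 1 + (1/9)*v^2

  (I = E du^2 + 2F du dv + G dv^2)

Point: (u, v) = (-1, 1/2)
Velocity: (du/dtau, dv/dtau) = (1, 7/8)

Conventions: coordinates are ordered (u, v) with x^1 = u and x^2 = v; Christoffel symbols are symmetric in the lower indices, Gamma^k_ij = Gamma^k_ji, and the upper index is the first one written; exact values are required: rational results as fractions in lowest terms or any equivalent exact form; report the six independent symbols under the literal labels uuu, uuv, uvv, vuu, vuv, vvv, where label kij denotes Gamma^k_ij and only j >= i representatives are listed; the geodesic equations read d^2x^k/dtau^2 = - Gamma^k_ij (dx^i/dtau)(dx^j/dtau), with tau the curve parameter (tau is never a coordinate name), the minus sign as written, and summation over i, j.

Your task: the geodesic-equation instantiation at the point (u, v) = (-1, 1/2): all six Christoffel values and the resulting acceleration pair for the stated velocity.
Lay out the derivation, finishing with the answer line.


E = 37/36, F = 1/36, G = 37/36 at the point
E_u = 0, E_v = 1/9, F_u = 1/18, F_v = 1/18, G_u = 1/9, G_v = 0
EG - F^2 = 19/18;  g^inv = (18/19) * [[37/36, -1/36], [-1/36, 37/36]]
first-kind symbols [ij,l] = (1/2)(d_i g_jl + d_j g_il - d_l g_ij): [uu,u] = E_u/2 = 0, [uu,v] = F_u - E_v/2 = 0, [uv,u] = E_v/2 = 1/18, [uv,v] = G_u/2 = 1/18, [vv,u] = F_v - G_u/2 = 0, [vv,v] = G_v/2 = 0
Gamma^u_ij = (G*[ij,u] - F*[ij,v])/(EG - F^2), Gamma^v_ij = (E*[ij,v] - F*[ij,u])/(EG - F^2)
Gamma_uuu = 0, Gamma_uuv = 1/19, Gamma_uvv = 0, Gamma_vuu = 0, Gamma_vuv = 1/19, Gamma_vvv = 0
d^2u/dtau^2 = -(Gamma_uuu*(1)^2 + 2*Gamma_uuv*(1)*(7/8) + Gamma_uvv*(7/8)^2) = -7/76
d^2v/dtau^2 = -(Gamma_vuu*(1)^2 + 2*Gamma_vuv*(1)*(7/8) + Gamma_vvv*(7/8)^2) = -7/76

Answer: Gamma_uuu = 0, Gamma_uuv = 1/19, Gamma_uvv = 0, Gamma_vuu = 0, Gamma_vuv = 1/19, Gamma_vvv = 0; accelerations (d^2u/dtau^2, d^2v/dtau^2) = (-7/76, -7/76)


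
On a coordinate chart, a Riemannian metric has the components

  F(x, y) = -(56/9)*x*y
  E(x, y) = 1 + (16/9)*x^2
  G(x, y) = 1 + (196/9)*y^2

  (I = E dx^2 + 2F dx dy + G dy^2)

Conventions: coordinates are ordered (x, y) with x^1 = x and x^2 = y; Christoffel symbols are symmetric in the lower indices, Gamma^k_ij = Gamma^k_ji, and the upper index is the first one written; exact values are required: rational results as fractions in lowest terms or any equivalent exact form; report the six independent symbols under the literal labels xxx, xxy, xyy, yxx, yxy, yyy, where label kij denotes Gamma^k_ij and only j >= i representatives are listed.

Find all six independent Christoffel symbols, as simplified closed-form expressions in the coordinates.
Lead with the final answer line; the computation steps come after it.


Answer: Gamma_xxx = 16*x/(16*x^2 + 196*y^2 + 9), Gamma_xxy = 0, Gamma_xyy = -56*x/(16*x^2 + 196*y^2 + 9), Gamma_yxx = -56*y/(16*x^2 + 196*y^2 + 9), Gamma_yxy = 0, Gamma_yyy = 196*y/(16*x^2 + 196*y^2 + 9)

E = 1 + (16/9)*x^2; F = -(56/9)*x*y; G = 1 + (196/9)*y^2
Gamma^k_ij = (1/2) g^{kl} (d_i g_jl + d_j g_il - d_l g_ij), with g^inv = (1/(EG-F^2)) [[G, -F], [-F, E]]
first partials: E_x = (32/9)*x, E_y = 0, F_x = -(56/9)*y, F_y = -(56/9)*x, G_x = 0, G_y = (392/9)*y
D = EG - F^2 = 1 + (196/9)*y^2 + (16/9)*x^2
expanded: Gamma^x_xx = (G E_x - 2F F_x + F E_y)/(2D), Gamma^x_xy = (G E_y - F G_x)/(2D), Gamma^x_yy = (2G F_y - G G_x - F G_y)/(2D), Gamma^y_xx = (2E F_x - E E_y - F E_x)/(2D), Gamma^y_xy = (E G_x - F E_y)/(2D), Gamma^y_yy = (E G_y - 2F F_y + F G_x)/(2D); substitute and cancel common factors


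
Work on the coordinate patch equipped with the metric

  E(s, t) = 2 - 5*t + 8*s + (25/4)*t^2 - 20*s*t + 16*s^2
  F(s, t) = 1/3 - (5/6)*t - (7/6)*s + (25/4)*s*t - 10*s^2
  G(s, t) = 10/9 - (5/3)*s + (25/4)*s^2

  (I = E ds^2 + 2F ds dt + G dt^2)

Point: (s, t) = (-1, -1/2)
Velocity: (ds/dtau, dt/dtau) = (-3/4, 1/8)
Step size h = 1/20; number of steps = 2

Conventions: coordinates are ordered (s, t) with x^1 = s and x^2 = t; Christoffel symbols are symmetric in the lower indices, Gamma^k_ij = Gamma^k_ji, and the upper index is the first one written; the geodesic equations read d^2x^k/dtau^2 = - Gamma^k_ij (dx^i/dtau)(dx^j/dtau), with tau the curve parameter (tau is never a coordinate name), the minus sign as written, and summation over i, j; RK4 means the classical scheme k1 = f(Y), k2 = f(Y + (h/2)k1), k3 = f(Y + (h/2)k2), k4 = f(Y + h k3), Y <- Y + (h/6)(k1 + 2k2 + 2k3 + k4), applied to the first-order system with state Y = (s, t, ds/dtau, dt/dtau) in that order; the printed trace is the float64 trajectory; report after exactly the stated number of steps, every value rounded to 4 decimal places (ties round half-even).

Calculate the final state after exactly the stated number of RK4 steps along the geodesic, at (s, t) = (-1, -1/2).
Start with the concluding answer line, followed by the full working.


Answer: s = -1.0731, t = -0.4904, ds/dtau = -0.7140, dt/dtau = 0.0697

f(Y) = (ds/dtau, dt/dtau, -Gamma^s_ij Y'^i Y'^j, -Gamma^t_ij Y'^i Y'^j) with the Gammas evaluated at the stage position; h = 0.050000; intermediate values shown to 6 dp
step 0: s = -1.0000, t = -0.5000, ds/dtau = -0.7500, dt/dtau = 0.1250
step 1:
  k1: at (s, t) = (-1.000000, -0.500000), (ds/dtau, dt/dtau) = (-0.750000, 0.125000); Gamma_sss = -0.578978, Gamma_sst = 0.361861, Gamma_stt = 0.000000, Gamma_tss = 0.937392, Gamma_tst = -0.585870, Gamma_ttt = 0.000000; k1 = (-0.750000, 0.125000, 0.393524, -0.637134)
  k2: at (s, t) = (-1.018750, -0.496875), (ds/dtau, dt/dtau) = (-0.740162, 0.109072); Gamma_sss = -0.579326, Gamma_sst = 0.362078, Gamma_stt = 0.000000, Gamma_tss = 0.910392, Gamma_tst = -0.568995, Gamma_ttt = 0.000000; k2 = (-0.740162, 0.109072, 0.375839, -0.590620)
  k3: at (s, t) = (-1.018504, -0.497273), (ds/dtau, dt/dtau) = (-0.740604, 0.110235); Gamma_sss = -0.579194, Gamma_sst = 0.361996, Gamma_stt = 0.000000, Gamma_tss = 0.910975, Gamma_tst = -0.569359, Gamma_ttt = 0.000000; k3 = (-0.740604, 0.110235, 0.376791, -0.592630)
  k4: at (s, t) = (-1.037030, -0.494488), (ds/dtau, dt/dtau) = (-0.731160, 0.095369); Gamma_sss = -0.578649, Gamma_sst = 0.361656, Gamma_stt = 0.000000, Gamma_tss = 0.885545, Gamma_tst = -0.553466, Gamma_ttt = 0.000000; k4 = (-0.731160, 0.095369, 0.359779, -0.550595)
  Y <- Y + (h/6)(k1 + 2k2 + 2k3 + k4): s = -1.0370, t = -0.4945, ds/dtau = -0.7312, dt/dtau = 0.0954
step 2:
  k1: at (s, t) = (-1.037022, -0.494508), (ds/dtau, dt/dtau) = (-0.731179, 0.095381); Gamma_sss = -0.578643, Gamma_sst = 0.361652, Gamma_stt = 0.000000, Gamma_tss = 0.885568, Gamma_tst = -0.553480, Gamma_ttt = 0.000000; k1 = (-0.731179, 0.095381, 0.359799, -0.550645)
  k2: at (s, t) = (-1.055302, -0.492124), (ds/dtau, dt/dtau) = (-0.722184, 0.081615); Gamma_sss = -0.577322, Gamma_sst = 0.360827, Gamma_stt = 0.000000, Gamma_tss = 0.861704, Gamma_tst = -0.538565, Gamma_ttt = 0.000000; k2 = (-0.722184, 0.081615, 0.343637, -0.512908)
  k3: at (s, t) = (-1.055077, -0.492468), (ds/dtau, dt/dtau) = (-0.722588, 0.082559); Gamma_sss = -0.577245, Gamma_sst = 0.360778, Gamma_stt = 0.000000, Gamma_tss = 0.862188, Gamma_tst = -0.538867, Gamma_ttt = 0.000000; k3 = (-0.722588, 0.082559, 0.344444, -0.514470)
  k4: at (s, t) = (-1.073152, -0.490381), (ds/dtau, dt/dtau) = (-0.713956, 0.069658); Gamma_sss = -0.575325, Gamma_sst = 0.359578, Gamma_stt = 0.000000, Gamma_tss = 0.839667, Gamma_tst = -0.524792, Gamma_ttt = 0.000000; k4 = (-0.713956, 0.069658, 0.329028, -0.480206)
  Y <- Y + (h/6)(k1 + 2k2 + 2k3 + k4): s = -1.0731, t = -0.4904, ds/dtau = -0.7140, dt/dtau = 0.0697


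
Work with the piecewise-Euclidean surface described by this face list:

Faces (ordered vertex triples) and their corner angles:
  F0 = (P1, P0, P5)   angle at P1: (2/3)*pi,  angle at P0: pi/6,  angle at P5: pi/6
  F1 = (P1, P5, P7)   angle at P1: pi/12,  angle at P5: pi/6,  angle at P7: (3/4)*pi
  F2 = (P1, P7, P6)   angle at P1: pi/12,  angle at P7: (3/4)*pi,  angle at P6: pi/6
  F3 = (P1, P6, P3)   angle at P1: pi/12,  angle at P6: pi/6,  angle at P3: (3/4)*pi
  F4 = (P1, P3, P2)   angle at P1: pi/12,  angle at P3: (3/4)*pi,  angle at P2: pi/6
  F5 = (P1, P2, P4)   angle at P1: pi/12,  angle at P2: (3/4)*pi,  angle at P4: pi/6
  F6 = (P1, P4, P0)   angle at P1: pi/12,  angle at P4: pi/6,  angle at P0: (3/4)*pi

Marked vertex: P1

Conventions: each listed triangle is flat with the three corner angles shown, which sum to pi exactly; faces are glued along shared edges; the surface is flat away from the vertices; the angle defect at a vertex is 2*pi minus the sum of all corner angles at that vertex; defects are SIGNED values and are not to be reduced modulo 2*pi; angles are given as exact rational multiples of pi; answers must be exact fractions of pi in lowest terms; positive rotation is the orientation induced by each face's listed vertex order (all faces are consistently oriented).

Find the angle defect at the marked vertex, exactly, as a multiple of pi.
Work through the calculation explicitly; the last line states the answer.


Sum of corner angles at P1: (7/6)*pi
defect = 2*pi - (7/6)*pi

Answer: defect(P1) = (5/6)*pi


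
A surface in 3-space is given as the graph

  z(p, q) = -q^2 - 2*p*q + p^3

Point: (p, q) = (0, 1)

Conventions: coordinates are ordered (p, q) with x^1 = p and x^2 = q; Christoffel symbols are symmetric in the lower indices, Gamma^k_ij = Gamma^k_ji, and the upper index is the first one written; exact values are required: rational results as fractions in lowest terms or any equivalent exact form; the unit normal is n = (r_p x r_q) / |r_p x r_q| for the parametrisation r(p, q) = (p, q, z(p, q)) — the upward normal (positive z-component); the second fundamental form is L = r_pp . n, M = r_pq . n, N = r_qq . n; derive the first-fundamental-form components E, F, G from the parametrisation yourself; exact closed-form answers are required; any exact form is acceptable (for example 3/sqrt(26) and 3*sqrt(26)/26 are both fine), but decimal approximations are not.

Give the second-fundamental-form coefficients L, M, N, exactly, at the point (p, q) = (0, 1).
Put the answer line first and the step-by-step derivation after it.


Answer: L = 0, M = -2/3, N = -2/3

z_p = -2, z_q = -2, z_pp = 0, z_pq = -2, z_qq = -2
E = 5, F = 4, G = 5; answer radicand W^2 = 9
unnormalised second-form numerators: l = 0, m = -2, n = -2; L = l/sqrt(9), and similarly M = m/sqrt(W^2), N = n/sqrt(W^2)


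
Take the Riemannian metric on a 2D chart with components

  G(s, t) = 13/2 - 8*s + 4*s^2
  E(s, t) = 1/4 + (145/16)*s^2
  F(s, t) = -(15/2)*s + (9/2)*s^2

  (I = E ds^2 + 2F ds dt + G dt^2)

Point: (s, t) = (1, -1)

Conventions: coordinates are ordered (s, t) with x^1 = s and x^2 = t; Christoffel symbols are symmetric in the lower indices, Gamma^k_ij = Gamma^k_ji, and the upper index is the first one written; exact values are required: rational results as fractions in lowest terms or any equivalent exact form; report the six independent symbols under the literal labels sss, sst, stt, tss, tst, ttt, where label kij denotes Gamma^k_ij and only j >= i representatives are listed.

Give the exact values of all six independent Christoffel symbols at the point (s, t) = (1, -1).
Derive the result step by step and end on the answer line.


E = 149/16, F = -3, G = 5/2 at the point
E_s = 145/8, E_t = 0, F_s = 3/2, F_t = 0, G_s = 0, G_t = 0
EG - F^2 = 457/32;  g^inv = (32/457) * [[5/2, 3], [3, 149/16]]
first-kind symbols [ij,l] = (1/2)(d_i g_jl + d_j g_il - d_l g_ij): [ss,s] = E_s/2 = 145/16, [ss,t] = F_s - E_t/2 = 3/2, [st,s] = E_t/2 = 0, [st,t] = G_s/2 = 0, [tt,s] = F_t - G_s/2 = 0, [tt,t] = G_t/2 = 0
Gamma^s_ij = (G*[ij,s] - F*[ij,t])/(EG - F^2), Gamma^t_ij = (E*[ij,t] - F*[ij,s])/(EG - F^2)

Answer: Gamma_sss = 869/457, Gamma_sst = 0, Gamma_stt = 0, Gamma_tss = 1317/457, Gamma_tst = 0, Gamma_ttt = 0


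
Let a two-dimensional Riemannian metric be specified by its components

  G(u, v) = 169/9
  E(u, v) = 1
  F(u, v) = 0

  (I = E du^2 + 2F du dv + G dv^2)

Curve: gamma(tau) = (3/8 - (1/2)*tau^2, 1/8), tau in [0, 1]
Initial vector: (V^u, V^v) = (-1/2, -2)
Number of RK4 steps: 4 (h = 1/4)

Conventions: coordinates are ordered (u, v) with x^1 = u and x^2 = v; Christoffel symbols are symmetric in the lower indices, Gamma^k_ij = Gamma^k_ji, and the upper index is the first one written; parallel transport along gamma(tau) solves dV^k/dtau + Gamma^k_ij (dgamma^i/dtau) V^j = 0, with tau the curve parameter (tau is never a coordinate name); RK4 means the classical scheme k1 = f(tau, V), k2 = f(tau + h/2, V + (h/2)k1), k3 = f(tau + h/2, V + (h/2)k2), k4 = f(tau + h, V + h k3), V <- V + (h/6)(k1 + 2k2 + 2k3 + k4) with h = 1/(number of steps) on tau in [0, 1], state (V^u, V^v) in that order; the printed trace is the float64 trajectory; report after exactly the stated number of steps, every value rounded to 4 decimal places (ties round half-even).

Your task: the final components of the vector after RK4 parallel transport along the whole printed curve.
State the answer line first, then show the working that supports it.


Answer: V^u = -0.5000, V^v = -2.0000

gamma'(tau) = (-tau, 0); f(tau, V)^k = -Gamma^k_ij(gamma(tau)) gamma'^i(tau) V^j; h = 1/4; intermediate values shown to 6 dp
curve data and Christoffel symbols at the stage parameters:
  tau = 0.000000: gamma = (0.375000, 0.125000), gamma' = (0.000000, 0.000000); Gamma_uuu = 0.000000, Gamma_uuv = 0.000000, Gamma_uvv = 0.000000, Gamma_vuu = 0.000000, Gamma_vuv = 0.000000, Gamma_vvv = 0.000000
  tau = 0.125000: gamma = (0.367188, 0.125000), gamma' = (-0.125000, 0.000000); Gamma_uuu = 0.000000, Gamma_uuv = 0.000000, Gamma_uvv = 0.000000, Gamma_vuu = 0.000000, Gamma_vuv = 0.000000, Gamma_vvv = 0.000000
  tau = 0.250000: gamma = (0.343750, 0.125000), gamma' = (-0.250000, 0.000000); Gamma_uuu = 0.000000, Gamma_uuv = 0.000000, Gamma_uvv = 0.000000, Gamma_vuu = 0.000000, Gamma_vuv = 0.000000, Gamma_vvv = 0.000000
  tau = 0.375000: gamma = (0.304688, 0.125000), gamma' = (-0.375000, 0.000000); Gamma_uuu = 0.000000, Gamma_uuv = 0.000000, Gamma_uvv = 0.000000, Gamma_vuu = 0.000000, Gamma_vuv = 0.000000, Gamma_vvv = 0.000000
  tau = 0.500000: gamma = (0.250000, 0.125000), gamma' = (-0.500000, 0.000000); Gamma_uuu = 0.000000, Gamma_uuv = 0.000000, Gamma_uvv = 0.000000, Gamma_vuu = 0.000000, Gamma_vuv = 0.000000, Gamma_vvv = 0.000000
  tau = 0.625000: gamma = (0.179688, 0.125000), gamma' = (-0.625000, 0.000000); Gamma_uuu = 0.000000, Gamma_uuv = 0.000000, Gamma_uvv = 0.000000, Gamma_vuu = 0.000000, Gamma_vuv = 0.000000, Gamma_vvv = 0.000000
  tau = 0.750000: gamma = (0.093750, 0.125000), gamma' = (-0.750000, 0.000000); Gamma_uuu = 0.000000, Gamma_uuv = 0.000000, Gamma_uvv = 0.000000, Gamma_vuu = 0.000000, Gamma_vuv = 0.000000, Gamma_vvv = 0.000000
  tau = 0.875000: gamma = (-0.007812, 0.125000), gamma' = (-0.875000, 0.000000); Gamma_uuu = 0.000000, Gamma_uuv = 0.000000, Gamma_uvv = 0.000000, Gamma_vuu = 0.000000, Gamma_vuv = 0.000000, Gamma_vvv = 0.000000
  tau = 1.000000: gamma = (-0.125000, 0.125000), gamma' = (-1.000000, 0.000000); Gamma_uuu = 0.000000, Gamma_uuv = 0.000000, Gamma_uvv = 0.000000, Gamma_vuu = 0.000000, Gamma_vuv = 0.000000, Gamma_vvv = 0.000000
step 0: V^u = -0.5000, V^v = -2.0000
step 1: k1 = (0.000000, 0.000000), k2 = (0.000000, 0.000000), k3 = (0.000000, 0.000000), k4 = (0.000000, 0.000000); V <- V + (h/6)(k1 + 2k2 + 2k3 + k4): V^u = -0.5000, V^v = -2.0000
step 2: k1 = (0.000000, 0.000000), k2 = (0.000000, 0.000000), k3 = (0.000000, 0.000000), k4 = (0.000000, 0.000000); V <- V + (h/6)(k1 + 2k2 + 2k3 + k4): V^u = -0.5000, V^v = -2.0000
step 3: k1 = (0.000000, 0.000000), k2 = (0.000000, 0.000000), k3 = (0.000000, 0.000000), k4 = (0.000000, 0.000000); V <- V + (h/6)(k1 + 2k2 + 2k3 + k4): V^u = -0.5000, V^v = -2.0000
step 4: k1 = (0.000000, 0.000000), k2 = (0.000000, 0.000000), k3 = (0.000000, 0.000000), k4 = (0.000000, 0.000000); V <- V + (h/6)(k1 + 2k2 + 2k3 + k4): V^u = -0.5000, V^v = -2.0000


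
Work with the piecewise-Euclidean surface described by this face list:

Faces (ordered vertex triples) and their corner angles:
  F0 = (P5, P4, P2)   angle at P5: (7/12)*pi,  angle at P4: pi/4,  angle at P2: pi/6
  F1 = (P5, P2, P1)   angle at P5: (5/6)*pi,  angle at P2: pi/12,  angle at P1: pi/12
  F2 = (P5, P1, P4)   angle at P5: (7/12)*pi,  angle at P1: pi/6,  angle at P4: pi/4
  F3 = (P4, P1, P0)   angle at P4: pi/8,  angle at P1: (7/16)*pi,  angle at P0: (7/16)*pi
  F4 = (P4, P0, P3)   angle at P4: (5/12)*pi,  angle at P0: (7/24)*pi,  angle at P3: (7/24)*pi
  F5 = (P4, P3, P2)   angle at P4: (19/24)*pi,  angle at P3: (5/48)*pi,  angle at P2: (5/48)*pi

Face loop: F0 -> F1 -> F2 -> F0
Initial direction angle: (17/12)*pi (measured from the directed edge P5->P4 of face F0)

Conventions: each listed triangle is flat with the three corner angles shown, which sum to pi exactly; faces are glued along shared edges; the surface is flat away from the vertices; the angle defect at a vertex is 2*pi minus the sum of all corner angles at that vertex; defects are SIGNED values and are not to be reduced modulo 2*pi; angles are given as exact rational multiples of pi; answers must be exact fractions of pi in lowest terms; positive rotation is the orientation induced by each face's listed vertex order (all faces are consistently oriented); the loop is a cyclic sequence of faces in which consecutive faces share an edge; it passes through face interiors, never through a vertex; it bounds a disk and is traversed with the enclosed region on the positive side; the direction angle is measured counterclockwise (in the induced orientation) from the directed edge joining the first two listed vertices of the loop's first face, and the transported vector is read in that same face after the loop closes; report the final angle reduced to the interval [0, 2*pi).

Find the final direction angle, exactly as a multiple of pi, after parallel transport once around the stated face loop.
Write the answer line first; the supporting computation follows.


Answer: final direction angle = (17/12)*pi

enclosed vertex P5: corner angles sum to 2*pi, defect = 2*pi - 2*pi = 0
summing the enclosed defects onto the initial angle, mod 2*pi in the induced orientation:
final angle = (17/12)*pi + 0 = (17/12)*pi (mod 2*pi)


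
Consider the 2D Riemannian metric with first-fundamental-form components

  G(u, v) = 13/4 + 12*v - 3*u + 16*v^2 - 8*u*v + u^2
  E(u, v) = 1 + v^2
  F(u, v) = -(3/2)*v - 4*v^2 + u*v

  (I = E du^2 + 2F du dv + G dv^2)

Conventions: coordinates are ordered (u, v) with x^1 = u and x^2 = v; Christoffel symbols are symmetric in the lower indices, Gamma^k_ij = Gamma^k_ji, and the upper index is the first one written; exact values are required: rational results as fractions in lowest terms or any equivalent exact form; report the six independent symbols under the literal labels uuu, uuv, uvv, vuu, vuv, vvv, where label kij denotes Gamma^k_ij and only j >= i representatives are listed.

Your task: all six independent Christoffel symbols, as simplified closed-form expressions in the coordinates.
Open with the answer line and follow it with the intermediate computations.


Answer: Gamma_uuu = 0, Gamma_uuv = 4*v/(4*u^2 - 32*u*v - 12*u + 68*v^2 + 48*v + 13), Gamma_uvv = -16*v/(4*u^2 - 32*u*v - 12*u + 68*v^2 + 48*v + 13), Gamma_vuu = 0, Gamma_vuv = (4*u - 16*v - 6)/(4*u^2 - 32*u*v - 12*u + 68*v^2 + 48*v + 13), Gamma_vvv = (-16*u + 64*v + 24)/(4*u^2 - 32*u*v - 12*u + 68*v^2 + 48*v + 13)

E = 1 + v^2; F = -(3/2)*v - 4*v^2 + u*v; G = 13/4 + 12*v - 3*u + 16*v^2 - 8*u*v + u^2
Gamma^k_ij = (1/2) g^{kl} (d_i g_jl + d_j g_il - d_l g_ij), with g^inv = (1/(EG-F^2)) [[G, -F], [-F, E]]
first partials: E_u = 0, E_v = 2*v, F_u = v, F_v = -3/2 - 8*v + u, G_u = -3 - 8*v + 2*u, G_v = 12 + 32*v - 8*u
D = EG - F^2 = 13/4 + 12*v - 3*u + 17*v^2 - 8*u*v + u^2
expanded: Gamma^u_uu = (G E_u - 2F F_u + F E_v)/(2D), Gamma^u_uv = (G E_v - F G_u)/(2D), Gamma^u_vv = (2G F_v - G G_u - F G_v)/(2D), Gamma^v_uu = (2E F_u - E E_v - F E_u)/(2D), Gamma^v_uv = (E G_u - F E_v)/(2D), Gamma^v_vv = (E G_v - 2F F_v + F G_u)/(2D); substitute and cancel common factors


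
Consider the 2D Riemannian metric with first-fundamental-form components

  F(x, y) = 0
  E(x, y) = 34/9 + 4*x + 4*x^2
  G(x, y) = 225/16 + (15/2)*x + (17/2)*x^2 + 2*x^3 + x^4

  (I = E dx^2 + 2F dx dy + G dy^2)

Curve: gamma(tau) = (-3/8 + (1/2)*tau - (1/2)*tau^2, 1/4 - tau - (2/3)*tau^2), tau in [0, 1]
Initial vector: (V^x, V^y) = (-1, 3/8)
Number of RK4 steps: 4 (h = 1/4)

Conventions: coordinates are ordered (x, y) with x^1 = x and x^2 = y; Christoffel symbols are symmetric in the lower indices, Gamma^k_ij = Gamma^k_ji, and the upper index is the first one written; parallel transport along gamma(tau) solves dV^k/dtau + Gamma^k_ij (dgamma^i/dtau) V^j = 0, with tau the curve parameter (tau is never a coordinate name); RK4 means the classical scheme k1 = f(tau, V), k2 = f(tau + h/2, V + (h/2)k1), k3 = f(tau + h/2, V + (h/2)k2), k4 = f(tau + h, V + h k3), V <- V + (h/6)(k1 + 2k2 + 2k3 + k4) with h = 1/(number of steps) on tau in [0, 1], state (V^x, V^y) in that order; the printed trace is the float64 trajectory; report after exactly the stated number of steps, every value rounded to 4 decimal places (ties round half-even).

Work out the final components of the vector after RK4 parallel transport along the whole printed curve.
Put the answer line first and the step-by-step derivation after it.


Answer: V^x = -1.2267, V^y = 0.1568

gamma'(tau) = (1/2 - tau, -1 - (4/3)*tau); f(tau, V)^k = -Gamma^k_ij(gamma(tau)) gamma'^i(tau) V^j; h = 1/4; intermediate values shown to 6 dp
curve data and Christoffel symbols at the stage parameters:
  tau = 0.000000: gamma = (-0.375000, 0.250000), gamma' = (0.500000, -1.000000); Gamma_xxx = 0.176039, Gamma_xxy = 0.000000, Gamma_xyy = -0.309444, Gamma_yxx = 0.000000, Gamma_yxy = 0.071111, Gamma_yyy = 0.000000
  tau = 0.125000: gamma = (-0.320312, 0.114583), gamma' = (0.375000, -1.166667); Gamma_xxx = 0.247254, Gamma_xxy = 0.000000, Gamma_xyy = -0.436686, Gamma_yxx = 0.000000, Gamma_yxy = 0.101740, Gamma_yyy = 0.000000
  tau = 0.250000: gamma = (-0.281250, -0.041667), gamma' = (0.250000, -1.333333); Gamma_xxx = 0.294694, Gamma_xxy = 0.000000, Gamma_xyy = -0.522765, Gamma_yxx = 0.000000, Gamma_yxy = 0.123314, Gamma_yyy = 0.000000
  tau = 0.375000: gamma = (-0.257812, -0.218750), gamma' = (0.125000, -1.500000); Gamma_xxx = 0.321588, Gamma_xxy = 0.000000, Gamma_xyy = -0.572210, Gamma_yxx = 0.000000, Gamma_yxy = 0.136112, Gamma_yyy = 0.000000
  tau = 0.500000: gamma = (-0.250000, -0.416667), gamma' = (0.000000, -1.666667); Gamma_xxx = 0.330275, Gamma_xxy = 0.000000, Gamma_xyy = -0.588303, Gamma_yxx = 0.000000, Gamma_yxy = 0.140351, Gamma_yyy = 0.000000
  tau = 0.625000: gamma = (-0.257812, -0.635417), gamma' = (-0.125000, -1.833333); Gamma_xxx = 0.321588, Gamma_xxy = 0.000000, Gamma_xyy = -0.572210, Gamma_yxx = 0.000000, Gamma_yxy = 0.136112, Gamma_yyy = 0.000000
  tau = 0.750000: gamma = (-0.281250, -0.875000), gamma' = (-0.250000, -2.000000); Gamma_xxx = 0.294694, Gamma_xxy = 0.000000, Gamma_xyy = -0.522765, Gamma_yxx = 0.000000, Gamma_yxy = 0.123314, Gamma_yyy = 0.000000
  tau = 0.875000: gamma = (-0.320312, -1.135417), gamma' = (-0.375000, -2.166667); Gamma_xxx = 0.247254, Gamma_xxy = 0.000000, Gamma_xyy = -0.436686, Gamma_yxx = 0.000000, Gamma_yxy = 0.101740, Gamma_yyy = 0.000000
  tau = 1.000000: gamma = (-0.375000, -1.416667), gamma' = (-0.500000, -2.333333); Gamma_xxx = 0.176039, Gamma_xxy = 0.000000, Gamma_xyy = -0.309444, Gamma_yxx = 0.000000, Gamma_yxy = 0.071111, Gamma_yyy = 0.000000
step 0: V^x = -1.0000, V^y = 0.3750
step 1: k1 = (-0.028022, -0.084444), k2 = (-0.092627, -0.133017), k3 = (-0.088785, -0.133744), k4 = (-0.162768, -0.178598); V <- V + (h/6)(k1 + 2k2 + 2k3 + k4): V^x = -1.0231, V^y = 0.3418
step 2: k1 = (-0.162875, -0.178749), k2 = (-0.232258, -0.218469), k3 = (-0.227648, -0.220156), k4 = (-0.281180, -0.252627); V <- V + (h/6)(k1 + 2k2 + 2k3 + k4): V^x = -1.0799, V^y = 0.2873
step 3: k1 = (-0.281683, -0.252607), k2 = (-0.313076, -0.273911), k3 = (-0.310440, -0.274936), k4 = (-0.313778, -0.278736); V <- V + (h/6)(k1 + 2k2 + 2k3 + k4): V^x = -1.1567, V^y = 0.2194
step 4: k1 = (-0.314612, -0.278502), k2 = (-0.285548, -0.256598), k3 = (-0.287801, -0.255693), k4 = (-0.220407, -0.198331); V <- V + (h/6)(k1 + 2k2 + 2k3 + k4): V^x = -1.2267, V^y = 0.1568
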